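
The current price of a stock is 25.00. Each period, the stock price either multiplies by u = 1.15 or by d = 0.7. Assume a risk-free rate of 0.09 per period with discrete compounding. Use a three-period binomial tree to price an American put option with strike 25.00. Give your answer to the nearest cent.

1.54

Risk-neutral probability p = (1 + 0.09 − 0.7)/(1.15 − 0.7) = 0.3900/0.4500 = 0.8667
Terminal stock prices: S_uuu = 38.02, S_uud = 23.14, S_udd = 14.09, S_ddd = 8.575
Terminal payoffs (K − S): max(-13.02, 0) = 0, max(1.856, 0) = 1.856, max(10.91, 0) = 10.91, max(16.43, 0) = 16.43
Node uu (S = 33.06): continuation = 1/1.09·[0.8667·0.0000 + 0.1333·1.8563] = 0.2271; exercise value = 0.0000 ≤ continuation, so V_uu = 0.2271
Node ud (S = 20.12): continuation = 1/1.09·[0.8667·1.8563 + 0.1333·10.9125] = 2.8108; exercise value = 4.8750 > continuation, so V_ud = 4.8750 (exercise)
Node dd (S = 12.25): continuation = 1/1.09·[0.8667·10.9125 + 0.1333·16.4250] = 10.6858; exercise value = 12.7500 > continuation, so V_dd = 12.7500 (exercise)
Node u (S = 28.75): continuation = 1/1.09·[0.8667·0.2271 + 0.1333·4.8750] = 0.7769; exercise value = 0.0000 ≤ continuation, so V_u = 0.7769
Node d (S = 17.5): continuation = 1/1.09·[0.8667·4.8750 + 0.1333·12.7500] = 5.4358; exercise value = 7.5000 > continuation, so V_d = 7.5000 (exercise)
Node 0 (S = 25): continuation = 1/1.09·[0.8667·0.7769 + 0.1333·7.5000] = 1.5351; exercise value = 0.0000 ≤ continuation, so V_0 = 1.5351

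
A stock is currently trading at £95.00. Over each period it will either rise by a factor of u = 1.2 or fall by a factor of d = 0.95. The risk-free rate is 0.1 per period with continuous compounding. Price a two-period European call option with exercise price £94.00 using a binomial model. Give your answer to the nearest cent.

£19.01

Risk-neutral probability p = (e^0.1 − 0.95)/(1.2 − 0.95) = 0.1552/0.2500 = 0.6207
Terminal stock prices: S_uu = 136.8, S_ud = 108.3, S_dd = 85.74
Terminal payoffs (S − K): max(42.8, 0) = 42.8, max(14.3, 0) = 14.3, max(-8.263, 0) = 0
Node u (S = 114): V_u = e^(−0.1)·[0.6207·42.8000 + 0.3793·14.3000] = 28.9453
Node d (S = 90.25): V_d = e^(−0.1)·[0.6207·14.3000 + 0.3793·0.0000] = 8.0311
Node 0 (S = 95): V_0 = e^(−0.1)·[0.6207·28.9453 + 0.3793·8.0311] = 19.0126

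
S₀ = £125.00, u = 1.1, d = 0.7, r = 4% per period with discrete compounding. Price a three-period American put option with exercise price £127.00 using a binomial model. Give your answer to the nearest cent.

£11.36

Risk-neutral probability p = (1 + 0.04 − 0.7)/(1.1 − 0.7) = 0.3400/0.4000 = 0.8500
Terminal stock prices: S_uuu = 166.4, S_uud = 105.9, S_udd = 67.37, S_ddd = 42.87
Terminal payoffs (K − S): max(-39.38, 0) = 0, max(21.12, 0) = 21.12, max(59.63, 0) = 59.63, max(84.12, 0) = 84.12
Node uu (S = 151.3): continuation = 1/1.04·[0.8500·0.0000 + 0.1500·21.1250] = 3.0469; exercise value = 0.0000 ≤ continuation, so V_uu = 3.0469
Node ud (S = 96.25): continuation = 1/1.04·[0.8500·21.1250 + 0.1500·59.6250] = 25.8654; exercise value = 30.7500 > continuation, so V_ud = 30.7500 (exercise)
Node dd (S = 61.25): continuation = 1/1.04·[0.8500·59.6250 + 0.1500·84.1250] = 60.8654; exercise value = 65.7500 > continuation, so V_dd = 65.7500 (exercise)
Node u (S = 137.5): continuation = 1/1.04·[0.8500·3.0469 + 0.1500·30.7500] = 6.9253; exercise value = 0.0000 ≤ continuation, so V_u = 6.9253
Node d (S = 87.5): continuation = 1/1.04·[0.8500·30.7500 + 0.1500·65.7500] = 34.6154; exercise value = 39.5000 > continuation, so V_d = 39.5000 (exercise)
Node 0 (S = 125): continuation = 1/1.04·[0.8500·6.9253 + 0.1500·39.5000] = 11.3572; exercise value = 2.0000 ≤ continuation, so V_0 = 11.3572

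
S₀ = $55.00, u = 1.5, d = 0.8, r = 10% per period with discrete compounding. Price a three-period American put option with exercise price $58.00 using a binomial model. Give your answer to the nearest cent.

Risk-neutral probability p = (1 + 0.1 − 0.8)/(1.5 − 0.8) = 0.3000/0.7000 = 0.4286
Terminal stock prices: S_uuu = 185.6, S_uud = 99, S_udd = 52.8, S_ddd = 28.16
Terminal payoffs (K − S): max(-127.6, 0) = 0, max(-41, 0) = 0, max(5.2, 0) = 5.2, max(29.84, 0) = 29.84
Node uu (S = 123.8): continuation = 1/1.1·[0.4286·0.0000 + 0.5714·0.0000] = 0.0000; exercise value = 0.0000 ≤ continuation, so V_uu = 0.0000
Node ud (S = 66): continuation = 1/1.1·[0.4286·0.0000 + 0.5714·5.2000] = 2.7013; exercise value = 0.0000 ≤ continuation, so V_ud = 2.7013
Node dd (S = 35.2): continuation = 1/1.1·[0.4286·5.2000 + 0.5714·29.8400] = 17.5273; exercise value = 22.8000 > continuation, so V_dd = 22.8000 (exercise)
Node u (S = 82.5): continuation = 1/1.1·[0.4286·0.0000 + 0.5714·2.7013] = 1.4033; exercise value = 0.0000 ≤ continuation, so V_u = 1.4033
Node d (S = 44): continuation = 1/1.1·[0.4286·2.7013 + 0.5714·22.8000] = 12.8966; exercise value = 14.0000 > continuation, so V_d = 14.0000 (exercise)
Node 0 (S = 55): continuation = 1/1.1·[0.4286·1.4033 + 0.5714·14.0000] = 7.8195; exercise value = 3.0000 ≤ continuation, so V_0 = 7.8195

$7.82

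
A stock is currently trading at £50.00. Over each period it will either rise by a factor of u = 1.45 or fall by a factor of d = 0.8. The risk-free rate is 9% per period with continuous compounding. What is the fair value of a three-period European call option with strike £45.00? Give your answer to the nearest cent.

Risk-neutral probability p = (e^0.09 − 0.8)/(1.45 − 0.8) = 0.2942/0.6500 = 0.4526
Terminal stock prices: S_uuu = 152.4, S_uud = 84.1, S_udd = 46.4, S_ddd = 25.6
Terminal payoffs (S − K): max(107.4, 0) = 107.4, max(39.1, 0) = 39.1, max(1.4, 0) = 1.4, max(-19.4, 0) = 0
Node uu (S = 105.1): V_uu = e^(−0.09)·[0.4526·107.4313 + 0.5474·39.1000] = 63.9981
Node ud (S = 58): V_ud = e^(−0.09)·[0.4526·39.1000 + 0.5474·1.4000] = 16.8731
Node dd (S = 32): V_dd = e^(−0.09)·[0.4526·1.4000 + 0.5474·0.0000] = 0.5791
Node u (S = 72.5): V_u = e^(−0.09)·[0.4526·63.9981 + 0.5474·16.8731] = 34.9128
Node d (S = 40): V_d = e^(−0.09)·[0.4526·16.8731 + 0.5474·0.5791] = 7.2688
Node 0 (S = 50): V_0 = e^(−0.09)·[0.4526·34.9128 + 0.5474·7.2688] = 18.0774

£18.08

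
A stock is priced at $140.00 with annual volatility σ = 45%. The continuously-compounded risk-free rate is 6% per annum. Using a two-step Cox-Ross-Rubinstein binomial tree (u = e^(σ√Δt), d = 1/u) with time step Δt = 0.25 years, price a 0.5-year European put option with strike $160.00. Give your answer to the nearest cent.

$28.44

CRR parameters: u = e^(σ√Δt) = e^(0.45·√0.25) = 1.2523, d = 1/u = 0.7985
Per-period rate: rΔt = 0.06·0.25 = 0.015, so R = e^0.015 = 1.0151
Risk-neutral probability p = (e^0.015 − 0.7985)/(1.2523 − 0.7985) = 0.2166/0.4538 = 0.4773
Terminal stock prices: S_uu = 219.6, S_ud = 140, S_dd = 89.27
Terminal payoffs (K − S): max(-59.56, 0) = 0, max(20, 0) = 20, max(70.73, 0) = 70.73
Node u (S = 175.3): V_u = e^(−0.015)·[0.4773·0.0000 + 0.5227·20.0000] = 10.2986
Node d (S = 111.8): V_d = e^(−0.015)·[0.4773·20.0000 + 0.5227·70.7321] = 45.8256
Node 0 (S = 140): V_0 = e^(−0.015)·[0.4773·10.2986 + 0.5227·45.8256] = 28.4392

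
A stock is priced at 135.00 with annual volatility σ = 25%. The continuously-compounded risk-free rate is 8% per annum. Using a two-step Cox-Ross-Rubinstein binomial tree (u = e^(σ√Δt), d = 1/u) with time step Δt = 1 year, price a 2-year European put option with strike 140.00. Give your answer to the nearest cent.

CRR parameters: u = e^(σ√Δt) = e^(0.25·√1) = 1.2840, d = 1/u = 0.7788
Per-period rate: rΔt = 0.08·1 = 0.08, so R = e^0.08 = 1.0833
Risk-neutral probability p = (e^0.08 − 0.7788)/(1.2840 − 0.7788) = 0.3045/0.5052 = 0.6027
Terminal stock prices: S_uu = 222.6, S_ud = 135, S_dd = 81.88
Terminal payoffs (K − S): max(-82.58, 0) = 0, max(5, 0) = 5, max(58.12, 0) = 58.12
Node u (S = 173.3): V_u = e^(−0.08)·[0.6027·0.0000 + 0.3973·5.0000] = 1.8339
Node d (S = 105.1): V_d = e^(−0.08)·[0.6027·5.0000 + 0.3973·58.1184] = 24.0982
Node 0 (S = 135): V_0 = e^(−0.08)·[0.6027·1.8339 + 0.3973·24.0982] = 9.8589

9.86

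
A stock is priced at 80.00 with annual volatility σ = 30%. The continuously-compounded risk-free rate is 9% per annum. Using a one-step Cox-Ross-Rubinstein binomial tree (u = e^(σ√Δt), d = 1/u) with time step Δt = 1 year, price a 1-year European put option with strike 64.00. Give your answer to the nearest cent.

1.82

CRR parameters: u = e^(σ√Δt) = e^(0.3·√1) = 1.3499, d = 1/u = 0.7408
Per-period rate: rΔt = 0.09·1 = 0.09, so R = e^0.09 = 1.0942
Risk-neutral probability p = (e^0.09 − 0.7408)/(1.3499 − 0.7408) = 0.3534/0.6090 = 0.5802
Terminal stock prices: S_u = 108, S_d = 59.27
Terminal payoffs (K − S): max(-43.99, 0) = 0, max(4.735, 0) = 4.735
Node 0 (S = 80): V_0 = e^(−0.09)·[0.5802·0.0000 + 0.4198·4.7345] = 1.8166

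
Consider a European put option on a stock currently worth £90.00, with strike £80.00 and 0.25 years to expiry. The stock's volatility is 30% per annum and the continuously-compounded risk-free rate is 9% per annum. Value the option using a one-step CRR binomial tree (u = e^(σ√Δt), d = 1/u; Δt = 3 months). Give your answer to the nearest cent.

CRR parameters: u = e^(σ√Δt) = e^(0.3·√0.25) = 1.1618, d = 1/u = 0.8607
Per-period rate: rΔt = 0.09·0.25 = 0.0225, so R = e^0.0225 = 1.0228
Risk-neutral probability p = (e^0.0225 − 0.8607)/(1.1618 − 0.8607) = 0.1620/0.3011 = 0.5381
Terminal stock prices: S_u = 104.6, S_d = 77.46
Terminal payoffs (K − S): max(-24.57, 0) = 0, max(2.536, 0) = 2.536
Node 0 (S = 90): V_0 = e^(−0.0225)·[0.5381·0.0000 + 0.4619·2.5363] = 1.1454

£1.15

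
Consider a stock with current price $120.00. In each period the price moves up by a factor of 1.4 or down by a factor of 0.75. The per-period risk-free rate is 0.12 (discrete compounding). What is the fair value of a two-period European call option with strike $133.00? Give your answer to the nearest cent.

Risk-neutral probability p = (1 + 0.12 − 0.75)/(1.4 − 0.75) = 0.3700/0.6500 = 0.5692
Terminal stock prices: S_uu = 235.2, S_ud = 126, S_dd = 67.5
Terminal payoffs (S − K): max(102.2, 0) = 102.2, max(-7, 0) = 0, max(-65.5, 0) = 0
Node u (S = 168): V_u = 1/1.12·[0.5692·102.2000 + 0.4308·0.0000] = 51.9423
Node d (S = 90): V_d = 1/1.12·[0.5692·0.0000 + 0.4308·0.0000] = 0.0000
Node 0 (S = 120): V_0 = 1/1.12·[0.5692·51.9423 + 0.4308·0.0000] = 26.3992

$26.40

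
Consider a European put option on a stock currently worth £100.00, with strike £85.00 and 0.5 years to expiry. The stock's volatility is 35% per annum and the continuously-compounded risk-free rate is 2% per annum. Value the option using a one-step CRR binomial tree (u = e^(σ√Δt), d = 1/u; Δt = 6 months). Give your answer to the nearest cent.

£3.71

CRR parameters: u = e^(σ√Δt) = e^(0.35·√0.5) = 1.2808, d = 1/u = 0.7808
Per-period rate: rΔt = 0.02·0.5 = 0.01, so R = e^0.01 = 1.0101
Risk-neutral probability p = (e^0.01 − 0.7808)/(1.2808 − 0.7808) = 0.2293/0.5000 = 0.4585
Terminal stock prices: S_u = 128.1, S_d = 78.08
Terminal payoffs (K − S): max(-43.08, 0) = 0, max(6.924, 0) = 6.924
Node 0 (S = 100): V_0 = e^(−0.01)·[0.4585·0.0000 + 0.5415·6.9240] = 3.7118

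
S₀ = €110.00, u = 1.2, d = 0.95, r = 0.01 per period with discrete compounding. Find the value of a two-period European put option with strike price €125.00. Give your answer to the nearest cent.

Risk-neutral probability p = (1 + 0.01 − 0.95)/(1.2 − 0.95) = 0.0600/0.2500 = 0.2400
Terminal stock prices: S_uu = 158.4, S_ud = 125.4, S_dd = 99.27
Terminal payoffs (K − S): max(-33.4, 0) = 0, max(-0.4, 0) = 0, max(25.73, 0) = 25.73
Node u (S = 132): V_u = 1/1.01·[0.2400·0.0000 + 0.7600·0.0000] = 0.0000
Node d (S = 104.5): V_d = 1/1.01·[0.2400·0.0000 + 0.7600·25.7250] = 19.3574
Node 0 (S = 110): V_0 = 1/1.01·[0.2400·0.0000 + 0.7600·19.3574] = 14.5660

€14.57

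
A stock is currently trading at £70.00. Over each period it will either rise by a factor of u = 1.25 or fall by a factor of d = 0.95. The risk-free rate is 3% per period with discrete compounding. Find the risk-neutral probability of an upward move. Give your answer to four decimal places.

p = 0.2667

Risk-neutral probability p = (1 + 0.03 − 0.95)/(1.25 − 0.95) = 0.0800/0.3000 = 0.2667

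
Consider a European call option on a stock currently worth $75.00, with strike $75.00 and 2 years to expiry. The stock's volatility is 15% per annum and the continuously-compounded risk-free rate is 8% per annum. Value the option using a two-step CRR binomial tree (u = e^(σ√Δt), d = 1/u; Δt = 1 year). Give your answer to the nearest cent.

CRR parameters: u = e^(σ√Δt) = e^(0.15·√1) = 1.1618, d = 1/u = 0.8607
Per-period rate: rΔt = 0.08·1 = 0.08, so R = e^0.08 = 1.0833
Risk-neutral probability p = (e^0.08 − 0.8607)/(1.1618 − 0.8607) = 0.2226/0.3011 = 0.7392
Terminal stock prices: S_uu = 101.2, S_ud = 75, S_dd = 55.56
Terminal payoffs (S − K): max(26.24, 0) = 26.24, max(0, 0) = 0, max(-19.44, 0) = 0
Node u (S = 87.14): V_u = e^(−0.08)·[0.7392·26.2394 + 0.2608·0.0000] = 17.9038
Node d (S = 64.55): V_d = e^(−0.08)·[0.7392·0.0000 + 0.2608·0.0000] = 0.0000
Node 0 (S = 75): V_0 = e^(−0.08)·[0.7392·17.9038 + 0.2608·0.0000] = 12.2163

$12.22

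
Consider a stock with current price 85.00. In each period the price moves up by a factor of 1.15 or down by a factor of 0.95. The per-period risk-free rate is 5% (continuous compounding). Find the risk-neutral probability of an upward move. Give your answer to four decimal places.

p = 0.5064

Risk-neutral probability p = (e^0.05 − 0.95)/(1.15 − 0.95) = 0.1013/0.2000 = 0.5064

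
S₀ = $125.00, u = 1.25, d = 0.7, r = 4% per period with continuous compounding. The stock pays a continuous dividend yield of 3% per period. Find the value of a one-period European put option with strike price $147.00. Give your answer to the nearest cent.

Per-period risk-free factor R = e^0.04 = 1.0408; dividend-adjusted growth = e^(0.04−0.03) = 1.0101.
Risk-neutral probability p = (1.0101 − 0.7)/(1.25 − 0.7) = 0.3101/0.5500 = 0.5637
Terminal stock prices: S_u = 156.2, S_d = 87.5
Terminal payoffs (K − S): max(-9.25, 0) = 0, max(59.5, 0) = 59.5
Node 0 (S = 125): V_0 = e^(−0.04)·[0.5637·0.0000 + 0.4363·59.5000] = 24.9404

$24.94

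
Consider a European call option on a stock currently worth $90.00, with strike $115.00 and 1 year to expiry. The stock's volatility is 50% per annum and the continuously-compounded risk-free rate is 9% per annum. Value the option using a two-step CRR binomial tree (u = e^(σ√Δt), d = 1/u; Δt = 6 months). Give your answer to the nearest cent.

CRR parameters: u = e^(σ√Δt) = e^(0.5·√0.5) = 1.4241, d = 1/u = 0.7022
Per-period rate: rΔt = 0.09·0.5 = 0.045, so R = e^0.045 = 1.0460
Risk-neutral probability p = (e^0.045 − 0.7022)/(1.4241 − 0.7022) = 0.3438/0.7219 = 0.4763
Terminal stock prices: S_uu = 182.5, S_ud = 90, S_dd = 44.38
Terminal payoffs (S − K): max(67.53, 0) = 67.53, max(-25, 0) = 0, max(-70.62, 0) = 0
Node u (S = 128.2): V_u = e^(−0.045)·[0.4763·67.5303 + 0.5237·0.0000] = 30.7479
Node d (S = 63.2): V_d = e^(−0.045)·[0.4763·0.0000 + 0.5237·0.0000] = 0.0000
Node 0 (S = 90): V_0 = e^(−0.045)·[0.4763·30.7479 + 0.5237·0.0000] = 14.0002

$14.00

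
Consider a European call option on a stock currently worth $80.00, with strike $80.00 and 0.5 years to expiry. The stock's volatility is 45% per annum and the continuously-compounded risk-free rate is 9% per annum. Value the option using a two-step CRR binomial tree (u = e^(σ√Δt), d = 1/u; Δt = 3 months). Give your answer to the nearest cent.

$10.61

CRR parameters: u = e^(σ√Δt) = e^(0.45·√0.25) = 1.2523, d = 1/u = 0.7985
Per-period rate: rΔt = 0.09·0.25 = 0.0225, so R = e^0.0225 = 1.0228
Risk-neutral probability p = (e^0.0225 − 0.7985)/(1.2523 − 0.7985) = 0.2242/0.4538 = 0.4941
Terminal stock prices: S_uu = 125.5, S_ud = 80, S_dd = 51.01
Terminal payoffs (S − K): max(45.46, 0) = 45.46, max(0, 0) = 0, max(-28.99, 0) = 0
Node u (S = 100.2): V_u = e^(−0.0225)·[0.4941·45.4650 + 0.5059·0.0000] = 21.9657
Node d (S = 63.88): V_d = e^(−0.0225)·[0.4941·0.0000 + 0.5059·0.0000] = 0.0000
Node 0 (S = 80): V_0 = e^(−0.0225)·[0.4941·21.9657 + 0.5059·0.0000] = 10.6124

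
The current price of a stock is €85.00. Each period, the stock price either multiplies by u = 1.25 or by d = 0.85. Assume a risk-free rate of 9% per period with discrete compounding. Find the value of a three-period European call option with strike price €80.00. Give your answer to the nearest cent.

€25.32

Risk-neutral probability p = (1 + 0.09 − 0.85)/(1.25 − 0.85) = 0.2400/0.4000 = 0.6000
Terminal stock prices: S_uuu = 166, S_uud = 112.9, S_udd = 76.77, S_ddd = 52.2
Terminal payoffs (S − K): max(86.02, 0) = 86.02, max(32.89, 0) = 32.89, max(-3.234, 0) = 0, max(-27.8, 0) = 0
Node uu (S = 132.8): V_uu = 1/1.09·[0.6000·86.0156 + 0.4000·32.8906] = 59.4180
Node ud (S = 90.31): V_ud = 1/1.09·[0.6000·32.8906 + 0.4000·0.0000] = 18.1049
Node dd (S = 61.41): V_dd = 1/1.09·[0.6000·0.0000 + 0.4000·0.0000] = 0.0000
Node u (S = 106.2): V_u = 1/1.09·[0.6000·59.4180 + 0.4000·18.1049] = 39.3512
Node d (S = 72.25): V_d = 1/1.09·[0.6000·18.1049 + 0.4000·0.0000] = 9.9660
Node 0 (S = 85): V_0 = 1/1.09·[0.6000·39.3512 + 0.4000·9.9660] = 25.3184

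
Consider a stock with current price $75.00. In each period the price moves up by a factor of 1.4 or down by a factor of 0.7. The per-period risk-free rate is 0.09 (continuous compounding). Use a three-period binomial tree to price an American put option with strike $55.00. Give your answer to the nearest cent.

Risk-neutral probability p = (e^0.09 − 0.7)/(1.4 − 0.7) = 0.3942/0.7000 = 0.5631
Terminal stock prices: S_uuu = 205.8, S_uud = 102.9, S_udd = 51.45, S_ddd = 25.72
Terminal payoffs (K − S): max(-150.8, 0) = 0, max(-47.9, 0) = 0, max(3.55, 0) = 3.55, max(29.28, 0) = 29.28
Node uu (S = 147): continuation = e^(−0.09)·[0.5631·0.0000 + 0.4369·0.0000] = 0.0000; exercise value = 0.0000 ≤ continuation, so V_uu = 0.0000
Node ud (S = 73.5): continuation = e^(−0.09)·[0.5631·0.0000 + 0.4369·3.5500] = 1.4175; exercise value = 0.0000 ≤ continuation, so V_ud = 1.4175
Node dd (S = 36.75): continuation = e^(−0.09)·[0.5631·3.5500 + 0.4369·29.2750] = 13.5162; exercise value = 18.2500 > continuation, so V_dd = 18.2500 (exercise)
Node u (S = 105): continuation = e^(−0.09)·[0.5631·0.0000 + 0.4369·1.4175] = 0.5660; exercise value = 0.0000 ≤ continuation, so V_u = 0.5660
Node d (S = 52.5): continuation = e^(−0.09)·[0.5631·1.4175 + 0.4369·18.2500] = 8.0166; exercise value = 2.5000 ≤ continuation, so V_d = 8.0166
Node 0 (S = 75): continuation = e^(−0.09)·[0.5631·0.5660 + 0.4369·8.0166] = 3.4922; exercise value = 0.0000 ≤ continuation, so V_0 = 3.4922

$3.49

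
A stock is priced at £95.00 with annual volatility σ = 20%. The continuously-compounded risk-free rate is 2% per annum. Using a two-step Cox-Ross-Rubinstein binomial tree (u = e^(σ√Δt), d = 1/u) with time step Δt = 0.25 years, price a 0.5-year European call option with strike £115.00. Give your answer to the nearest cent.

CRR parameters: u = e^(σ√Δt) = e^(0.2·√0.25) = 1.1052, d = 1/u = 0.9048
Per-period rate: rΔt = 0.02·0.25 = 0.005, so R = e^0.005 = 1.0050
Risk-neutral probability p = (e^0.005 − 0.9048)/(1.1052 − 0.9048) = 0.1002/0.2003 = 0.5000
Terminal stock prices: S_uu = 116, S_ud = 95, S_dd = 77.78
Terminal payoffs (S − K): max(1.033, 0) = 1.033, max(-20, 0) = 0, max(-37.22, 0) = 0
Node u (S = 105): V_u = e^(−0.005)·[0.5000·1.0333 + 0.5000·0.0000] = 0.5141
Node d (S = 85.96): V_d = e^(−0.005)·[0.5000·0.0000 + 0.5000·0.0000] = 0.0000
Node 0 (S = 95): V_0 = e^(−0.005)·[0.5000·0.5141 + 0.5000·0.0000] = 0.2558

£0.26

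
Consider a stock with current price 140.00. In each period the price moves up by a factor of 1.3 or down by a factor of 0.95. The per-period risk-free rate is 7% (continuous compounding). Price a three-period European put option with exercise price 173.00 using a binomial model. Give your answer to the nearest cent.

14.93

Risk-neutral probability p = (e^0.07 − 0.95)/(1.3 − 0.95) = 0.1225/0.3500 = 0.3500
Terminal stock prices: S_uuu = 307.6, S_uud = 224.8, S_udd = 164.3, S_ddd = 120
Terminal payoffs (K − S): max(-134.6, 0) = 0, max(-51.77, 0) = 0, max(8.745, 0) = 8.745, max(52.97, 0) = 52.97
Node uu (S = 236.6): V_uu = e^(−0.07)·[0.3500·0.0000 + 0.6500·0.0000] = 0.0000
Node ud (S = 172.9): V_ud = e^(−0.07)·[0.3500·0.0000 + 0.6500·8.7450] = 5.2998
Node dd (S = 126.3): V_dd = e^(−0.07)·[0.3500·8.7450 + 0.6500·52.9675] = 34.9541
Node u (S = 182): V_u = e^(−0.07)·[0.3500·0.0000 + 0.6500·5.2998] = 3.2118
Node d (S = 133): V_d = e^(−0.07)·[0.3500·5.2998 + 0.6500·34.9541] = 22.9130
Node 0 (S = 140): V_0 = e^(−0.07)·[0.3500·3.2118 + 0.6500·22.9130] = 14.9343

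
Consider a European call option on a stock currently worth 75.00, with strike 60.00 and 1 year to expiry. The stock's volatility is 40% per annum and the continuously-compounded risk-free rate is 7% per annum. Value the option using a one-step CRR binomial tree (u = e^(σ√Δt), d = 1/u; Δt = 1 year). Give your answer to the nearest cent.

CRR parameters: u = e^(σ√Δt) = e^(0.4·√1) = 1.4918, d = 1/u = 0.6703
Per-period rate: rΔt = 0.07·1 = 0.07, so R = e^0.07 = 1.0725
Risk-neutral probability p = (e^0.07 − 0.6703)/(1.4918 − 0.6703) = 0.4022/0.8215 = 0.4896
Terminal stock prices: S_u = 111.9, S_d = 50.27
Terminal payoffs (S − K): max(51.89, 0) = 51.89, max(-9.726, 0) = 0
Node 0 (S = 75): V_0 = e^(−0.07)·[0.4896·51.8869 + 0.5104·0.0000] = 23.6851

23.69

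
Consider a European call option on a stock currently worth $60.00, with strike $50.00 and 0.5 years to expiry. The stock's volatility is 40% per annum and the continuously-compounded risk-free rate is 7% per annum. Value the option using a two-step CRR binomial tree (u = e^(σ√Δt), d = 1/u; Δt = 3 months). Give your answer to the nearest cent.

$14.14

CRR parameters: u = e^(σ√Δt) = e^(0.4·√0.25) = 1.2214, d = 1/u = 0.8187
Per-period rate: rΔt = 0.07·0.25 = 0.0175, so R = e^0.0175 = 1.0177
Risk-neutral probability p = (e^0.0175 − 0.8187)/(1.2214 − 0.8187) = 0.1989/0.4027 = 0.4940
Terminal stock prices: S_uu = 89.51, S_ud = 60, S_dd = 40.22
Terminal payoffs (S − K): max(39.51, 0) = 39.51, max(10, 0) = 10, max(-9.781, 0) = 0
Node u (S = 73.28): V_u = e^(−0.0175)·[0.4940·39.5095 + 0.5060·10.0000] = 24.1516
Node d (S = 49.12): V_d = e^(−0.0175)·[0.4940·10.0000 + 0.5060·0.0000] = 4.8544
Node 0 (S = 60): V_0 = e^(−0.0175)·[0.4940·24.1516 + 0.5060·4.8544] = 14.1378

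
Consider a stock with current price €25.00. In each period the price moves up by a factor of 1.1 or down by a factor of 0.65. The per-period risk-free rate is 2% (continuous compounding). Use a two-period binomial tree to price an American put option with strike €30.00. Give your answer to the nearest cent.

Risk-neutral probability p = (e^0.02 − 0.65)/(1.1 − 0.65) = 0.3702/0.4500 = 0.8227
Terminal stock prices: S_uu = 30.25, S_ud = 17.88, S_dd = 10.56
Terminal payoffs (K − S): max(-0.25, 0) = 0, max(12.12, 0) = 12.12, max(19.44, 0) = 19.44
Node u (S = 27.5): continuation = e^(−0.02)·[0.8227·0.0000 + 0.1773·12.1250] = 2.1076; exercise value = 2.5000 > continuation, so V_u = 2.5000 (exercise)
Node d (S = 16.25): continuation = e^(−0.02)·[0.8227·12.1250 + 0.1773·19.4375] = 13.1560; exercise value = 13.7500 > continuation, so V_d = 13.7500 (exercise)
Node 0 (S = 25): continuation = e^(−0.02)·[0.8227·2.5000 + 0.1773·13.7500] = 4.4060; exercise value = 5.0000 > continuation, so V_0 = 5.0000 (exercise)

€5.00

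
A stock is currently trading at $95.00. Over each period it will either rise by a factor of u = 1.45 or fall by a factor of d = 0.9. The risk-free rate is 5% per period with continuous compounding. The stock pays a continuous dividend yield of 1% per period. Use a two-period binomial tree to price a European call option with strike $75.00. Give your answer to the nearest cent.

$25.26

Per-period risk-free factor R = e^0.05 = 1.0513; dividend-adjusted growth = e^(0.05−0.01) = 1.0408.
Risk-neutral probability p = (1.0408 − 0.9)/(1.45 − 0.9) = 0.1408/0.5500 = 0.2560
Terminal stock prices: S_uu = 199.7, S_ud = 124, S_dd = 76.95
Terminal payoffs (S − K): max(124.7, 0) = 124.7, max(48.98, 0) = 48.98, max(1.95, 0) = 1.95
Node u (S = 137.8): V_u = e^(−0.05)·[0.2560·124.7375 + 0.7440·48.9750] = 65.0372
Node d (S = 85.5): V_d = e^(−0.05)·[0.2560·48.9750 + 0.7440·1.9500] = 13.3071
Node 0 (S = 95): V_0 = e^(−0.05)·[0.2560·65.0372 + 0.7440·13.3071] = 25.2561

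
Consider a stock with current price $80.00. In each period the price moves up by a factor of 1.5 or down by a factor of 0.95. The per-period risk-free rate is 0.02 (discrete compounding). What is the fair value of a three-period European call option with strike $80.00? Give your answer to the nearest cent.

$11.76

Risk-neutral probability p = (1 + 0.02 − 0.95)/(1.5 − 0.95) = 0.0700/0.5500 = 0.1273
Terminal stock prices: S_uuu = 270, S_uud = 171, S_udd = 108.3, S_ddd = 68.59
Terminal payoffs (S − K): max(190, 0) = 190, max(91, 0) = 91, max(28.3, 0) = 28.3, max(-11.41, 0) = 0
Node uu (S = 180): V_uu = 1/1.02·[0.1273·190.0000 + 0.8727·91.0000] = 101.5686
Node ud (S = 114): V_ud = 1/1.02·[0.1273·91.0000 + 0.8727·28.3000] = 35.5686
Node dd (S = 72.2): V_dd = 1/1.02·[0.1273·28.3000 + 0.8727·0.0000] = 3.5312
Node u (S = 120): V_u = 1/1.02·[0.1273·101.5686 + 0.8727·35.5686] = 43.1065
Node d (S = 76): V_d = 1/1.02·[0.1273·35.5686 + 0.8727·3.5312] = 7.4595
Node 0 (S = 80): V_0 = 1/1.02·[0.1273·43.1065 + 0.8727·7.4595] = 11.7612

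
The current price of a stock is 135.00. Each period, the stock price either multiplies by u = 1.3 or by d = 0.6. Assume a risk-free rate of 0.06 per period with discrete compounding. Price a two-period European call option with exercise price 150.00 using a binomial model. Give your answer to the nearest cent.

Risk-neutral probability p = (1 + 0.06 − 0.6)/(1.3 − 0.6) = 0.4600/0.7000 = 0.6571
Terminal stock prices: S_uu = 228.2, S_ud = 105.3, S_dd = 48.6
Terminal payoffs (S − K): max(78.15, 0) = 78.15, max(-44.7, 0) = 0, max(-101.4, 0) = 0
Node u (S = 175.5): V_u = 1/1.06·[0.6571·78.1500 + 0.3429·0.0000] = 48.4488
Node d (S = 81): V_d = 1/1.06·[0.6571·0.0000 + 0.3429·0.0000] = 0.0000
Node 0 (S = 135): V_0 = 1/1.06·[0.6571·48.4488 + 0.3429·0.0000] = 30.0356

30.04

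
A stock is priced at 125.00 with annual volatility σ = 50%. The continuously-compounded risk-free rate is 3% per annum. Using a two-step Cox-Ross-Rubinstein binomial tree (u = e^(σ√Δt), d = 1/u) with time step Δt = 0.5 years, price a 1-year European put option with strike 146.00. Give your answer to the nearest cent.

CRR parameters: u = e^(σ√Δt) = e^(0.5·√0.5) = 1.4241, d = 1/u = 0.7022
Per-period rate: rΔt = 0.03·0.5 = 0.015, so R = e^0.015 = 1.0151
Risk-neutral probability p = (e^0.015 − 0.7022)/(1.4241 − 0.7022) = 0.3129/0.7219 = 0.4335
Terminal stock prices: S_uu = 253.5, S_ud = 125, S_dd = 61.63
Terminal payoffs (K − S): max(-107.5, 0) = 0, max(21, 0) = 21, max(84.37, 0) = 84.37
Node u (S = 178): V_u = e^(−0.015)·[0.4335·0.0000 + 0.5665·21.0000] = 11.7203
Node d (S = 87.77): V_d = e^(−0.015)·[0.4335·21.0000 + 0.5665·84.3664] = 56.0528
Node 0 (S = 125): V_0 = e^(−0.015)·[0.4335·11.7203 + 0.5665·56.0528] = 36.2882

36.29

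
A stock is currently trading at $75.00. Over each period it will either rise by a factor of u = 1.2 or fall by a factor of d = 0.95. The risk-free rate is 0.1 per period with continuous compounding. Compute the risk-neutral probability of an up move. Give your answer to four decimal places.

p = 0.6207

Risk-neutral probability p = (e^0.1 − 0.95)/(1.2 − 0.95) = 0.1552/0.2500 = 0.6207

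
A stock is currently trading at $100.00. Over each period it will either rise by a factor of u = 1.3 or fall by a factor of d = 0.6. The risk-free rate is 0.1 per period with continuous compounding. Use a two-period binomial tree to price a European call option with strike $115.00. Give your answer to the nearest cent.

$23.03

Risk-neutral probability p = (e^0.1 − 0.6)/(1.3 − 0.6) = 0.5052/0.7000 = 0.7217
Terminal stock prices: S_uu = 169, S_ud = 78, S_dd = 36
Terminal payoffs (S − K): max(54, 0) = 54, max(-37, 0) = 0, max(-79, 0) = 0
Node u (S = 130): V_u = e^(−0.1)·[0.7217·54.0000 + 0.2783·0.0000] = 35.2618
Node d (S = 60): V_d = e^(−0.1)·[0.7217·0.0000 + 0.2783·0.0000] = 0.0000
Node 0 (S = 100): V_0 = e^(−0.1)·[0.7217·35.2618 + 0.2783·0.0000] = 23.0258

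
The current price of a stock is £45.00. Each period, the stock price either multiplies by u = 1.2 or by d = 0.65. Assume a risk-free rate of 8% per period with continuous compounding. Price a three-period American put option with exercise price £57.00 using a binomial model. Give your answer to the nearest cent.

£12.00

Risk-neutral probability p = (e^0.08 − 0.65)/(1.2 − 0.65) = 0.4333/0.5500 = 0.7878
Terminal stock prices: S_uuu = 77.76, S_uud = 42.12, S_udd = 22.82, S_ddd = 12.36
Terminal payoffs (K − S): max(-20.76, 0) = 0, max(14.88, 0) = 14.88, max(34.19, 0) = 34.19, max(44.64, 0) = 44.64
Node uu (S = 64.8): continuation = e^(−0.08)·[0.7878·0.0000 + 0.2122·14.8800] = 2.9148; exercise value = 0.0000 ≤ continuation, so V_uu = 2.9148
Node ud (S = 35.1): continuation = e^(−0.08)·[0.7878·14.8800 + 0.2122·34.1850] = 17.5176; exercise value = 21.9000 > continuation, so V_ud = 21.9000 (exercise)
Node dd (S = 19.01): continuation = e^(−0.08)·[0.7878·34.1850 + 0.2122·44.6419] = 33.6051; exercise value = 37.9875 > continuation, so V_dd = 37.9875 (exercise)
Node u (S = 54): continuation = e^(−0.08)·[0.7878·2.9148 + 0.2122·21.9000] = 6.4097; exercise value = 3.0000 ≤ continuation, so V_u = 6.4097
Node d (S = 29.25): continuation = e^(−0.08)·[0.7878·21.9000 + 0.2122·37.9875] = 23.3676; exercise value = 27.7500 > continuation, so V_d = 27.7500 (exercise)
Node 0 (S = 45): continuation = e^(−0.08)·[0.7878·6.4097 + 0.2122·27.7500] = 10.0973; exercise value = 12.0000 > continuation, so V_0 = 12.0000 (exercise)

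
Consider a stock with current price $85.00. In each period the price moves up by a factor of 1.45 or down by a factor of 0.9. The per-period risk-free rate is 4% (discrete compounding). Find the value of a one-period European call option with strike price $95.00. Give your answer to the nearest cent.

$6.91

Risk-neutral probability p = (1 + 0.04 − 0.9)/(1.45 − 0.9) = 0.1400/0.5500 = 0.2545
Terminal stock prices: S_u = 123.2, S_d = 76.5
Terminal payoffs (S − K): max(28.25, 0) = 28.25, max(-18.5, 0) = 0
Node 0 (S = 85): V_0 = 1/1.04·[0.2545·28.2500 + 0.7455·0.0000] = 6.9143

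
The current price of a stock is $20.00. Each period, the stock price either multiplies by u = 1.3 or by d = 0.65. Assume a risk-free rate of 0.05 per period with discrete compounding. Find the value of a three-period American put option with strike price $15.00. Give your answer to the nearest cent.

Risk-neutral probability p = (1 + 0.05 − 0.65)/(1.3 − 0.65) = 0.4000/0.6500 = 0.6154
Terminal stock prices: S_uuu = 43.94, S_uud = 21.97, S_udd = 10.99, S_ddd = 5.492
Terminal payoffs (K − S): max(-28.94, 0) = 0, max(-6.97, 0) = 0, max(4.015, 0) = 4.015, max(9.508, 0) = 9.508
Node uu (S = 33.8): continuation = 1/1.05·[0.6154·0.0000 + 0.3846·0.0000] = 0.0000; exercise value = 0.0000 ≤ continuation, so V_uu = 0.0000
Node ud (S = 16.9): continuation = 1/1.05·[0.6154·0.0000 + 0.3846·4.0150] = 1.4707; exercise value = 0.0000 ≤ continuation, so V_ud = 1.4707
Node dd (S = 8.45): continuation = 1/1.05·[0.6154·4.0150 + 0.3846·9.5075] = 5.8357; exercise value = 6.5500 > continuation, so V_dd = 6.5500 (exercise)
Node u (S = 26): continuation = 1/1.05·[0.6154·0.0000 + 0.3846·1.4707] = 0.5387; exercise value = 0.0000 ≤ continuation, so V_u = 0.5387
Node d (S = 13): continuation = 1/1.05·[0.6154·1.4707 + 0.3846·6.5500] = 3.2612; exercise value = 2.0000 ≤ continuation, so V_d = 3.2612
Node 0 (S = 20): continuation = 1/1.05·[0.6154·0.5387 + 0.3846·3.2612] = 1.5103; exercise value = 0.0000 ≤ continuation, so V_0 = 1.5103

$1.51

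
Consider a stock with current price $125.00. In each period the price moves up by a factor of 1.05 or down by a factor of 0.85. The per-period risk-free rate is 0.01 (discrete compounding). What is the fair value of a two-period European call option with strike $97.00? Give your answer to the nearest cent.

Risk-neutral probability p = (1 + 0.01 − 0.85)/(1.05 − 0.85) = 0.1600/0.2000 = 0.8000
Terminal stock prices: S_uu = 137.8, S_ud = 111.6, S_dd = 90.31
Terminal payoffs (S − K): max(40.81, 0) = 40.81, max(14.56, 0) = 14.56, max(-6.688, 0) = 0
Node u (S = 131.2): V_u = 1/1.01·[0.8000·40.8125 + 0.2000·14.5625] = 35.2104
Node d (S = 106.2): V_d = 1/1.01·[0.8000·14.5625 + 0.2000·0.0000] = 11.5347
Node 0 (S = 125): V_0 = 1/1.01·[0.8000·35.2104 + 0.2000·11.5347] = 30.1735

$30.17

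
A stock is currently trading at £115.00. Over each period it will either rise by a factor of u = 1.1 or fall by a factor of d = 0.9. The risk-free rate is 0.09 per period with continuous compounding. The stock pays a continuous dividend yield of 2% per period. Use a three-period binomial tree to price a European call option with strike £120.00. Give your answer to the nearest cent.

Per-period risk-free factor R = e^0.09 = 1.0942; dividend-adjusted growth = e^(0.09−0.02) = 1.0725.
Risk-neutral probability p = (1.0725 − 0.9)/(1.1 − 0.9) = 0.1725/0.2000 = 0.8625
Terminal stock prices: S_uuu = 153.1, S_uud = 125.2, S_udd = 102.5, S_ddd = 83.84
Terminal payoffs (S − K): max(33.07, 0) = 33.07, max(5.235, 0) = 5.235, max(-17.53, 0) = 0, max(-36.16, 0) = 0
Node uu (S = 139.2): V_uu = e^(−0.09)·[0.8625·33.0650 + 0.1375·5.2350] = 26.7229
Node ud (S = 113.9): V_ud = e^(−0.09)·[0.8625·5.2350 + 0.1375·0.0000] = 4.1268
Node dd (S = 93.15): V_dd = e^(−0.09)·[0.8625·0.0000 + 0.1375·0.0000] = 0.0000
Node u (S = 126.5): V_u = e^(−0.09)·[0.8625·26.7229 + 0.1375·4.1268] = 21.5842
Node d (S = 103.5): V_d = e^(−0.09)·[0.8625·4.1268 + 0.1375·0.0000] = 3.2531
Node 0 (S = 115): V_0 = e^(−0.09)·[0.8625·21.5842 + 0.1375·3.2531] = 17.4236

£17.42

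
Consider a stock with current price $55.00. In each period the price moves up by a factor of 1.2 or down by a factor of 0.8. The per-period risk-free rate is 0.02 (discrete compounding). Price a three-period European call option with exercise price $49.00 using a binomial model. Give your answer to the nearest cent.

$12.74

Risk-neutral probability p = (1 + 0.02 − 0.8)/(1.2 − 0.8) = 0.2200/0.4000 = 0.5500
Terminal stock prices: S_uuu = 95.04, S_uud = 63.36, S_udd = 42.24, S_ddd = 28.16
Terminal payoffs (S − K): max(46.04, 0) = 46.04, max(14.36, 0) = 14.36, max(-6.76, 0) = 0, max(-20.84, 0) = 0
Node uu (S = 79.2): V_uu = 1/1.02·[0.5500·46.0400 + 0.4500·14.3600] = 31.1608
Node ud (S = 52.8): V_ud = 1/1.02·[0.5500·14.3600 + 0.4500·0.0000] = 7.7431
Node dd (S = 35.2): V_dd = 1/1.02·[0.5500·0.0000 + 0.4500·0.0000] = 0.0000
Node u (S = 66): V_u = 1/1.02·[0.5500·31.1608 + 0.4500·7.7431] = 20.2185
Node d (S = 44): V_d = 1/1.02·[0.5500·7.7431 + 0.4500·0.0000] = 4.1752
Node 0 (S = 55): V_0 = 1/1.02·[0.5500·20.2185 + 0.4500·4.1752] = 12.7441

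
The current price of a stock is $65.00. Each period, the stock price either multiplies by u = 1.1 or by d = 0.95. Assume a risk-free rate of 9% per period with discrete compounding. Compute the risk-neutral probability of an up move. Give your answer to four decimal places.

p = 0.9333

Risk-neutral probability p = (1 + 0.09 − 0.95)/(1.1 − 0.95) = 0.1400/0.1500 = 0.9333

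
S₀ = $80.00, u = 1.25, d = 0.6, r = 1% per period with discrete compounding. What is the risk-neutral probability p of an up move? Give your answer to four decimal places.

p = 0.6308

Risk-neutral probability p = (1 + 0.01 − 0.6)/(1.25 − 0.6) = 0.4100/0.6500 = 0.6308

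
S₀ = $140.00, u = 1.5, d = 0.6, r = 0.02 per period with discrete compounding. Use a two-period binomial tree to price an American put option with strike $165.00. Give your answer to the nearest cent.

Risk-neutral probability p = (1 + 0.02 − 0.6)/(1.5 − 0.6) = 0.4200/0.9000 = 0.4667
Terminal stock prices: S_uu = 315, S_ud = 126, S_dd = 50.4
Terminal payoffs (K − S): max(-150, 0) = 0, max(39, 0) = 39, max(114.6, 0) = 114.6
Node u (S = 210): continuation = 1/1.02·[0.4667·0.0000 + 0.5333·39.0000] = 20.3922; exercise value = 0.0000 ≤ continuation, so V_u = 20.3922
Node d (S = 84): continuation = 1/1.02·[0.4667·39.0000 + 0.5333·114.6000] = 77.7647; exercise value = 81.0000 > continuation, so V_d = 81.0000 (exercise)
Node 0 (S = 140): continuation = 1/1.02·[0.4667·20.3922 + 0.5333·81.0000] = 51.6827; exercise value = 25.0000 ≤ continuation, so V_0 = 51.6827

$51.68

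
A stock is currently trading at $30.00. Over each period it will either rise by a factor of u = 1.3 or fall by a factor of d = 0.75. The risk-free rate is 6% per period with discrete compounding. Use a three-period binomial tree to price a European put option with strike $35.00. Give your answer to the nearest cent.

$5.09

Risk-neutral probability p = (1 + 0.06 − 0.75)/(1.3 − 0.75) = 0.3100/0.5500 = 0.5636
Terminal stock prices: S_uuu = 65.91, S_uud = 38.03, S_udd = 21.94, S_ddd = 12.66
Terminal payoffs (K − S): max(-30.91, 0) = 0, max(-3.025, 0) = 0, max(13.06, 0) = 13.06, max(22.34, 0) = 22.34
Node uu (S = 50.7): V_uu = 1/1.06·[0.5636·0.0000 + 0.4364·0.0000] = 0.0000
Node ud (S = 29.25): V_ud = 1/1.06·[0.5636·0.0000 + 0.4364·13.0625] = 5.3774
Node dd (S = 16.88): V_dd = 1/1.06·[0.5636·13.0625 + 0.4364·22.3438] = 16.1439
Node u (S = 39): V_u = 1/1.06·[0.5636·0.0000 + 0.4364·5.3774] = 2.2137
Node d (S = 22.5): V_d = 1/1.06·[0.5636·5.3774 + 0.4364·16.1439] = 9.5052
Node 0 (S = 30): V_0 = 1/1.06·[0.5636·2.2137 + 0.4364·9.5052] = 5.0900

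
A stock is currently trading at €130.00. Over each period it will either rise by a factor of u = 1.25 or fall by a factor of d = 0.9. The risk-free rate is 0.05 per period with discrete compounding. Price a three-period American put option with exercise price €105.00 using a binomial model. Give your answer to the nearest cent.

€1.65

Risk-neutral probability p = (1 + 0.05 − 0.9)/(1.25 − 0.9) = 0.1500/0.3500 = 0.4286
Terminal stock prices: S_uuu = 253.9, S_uud = 182.8, S_udd = 131.6, S_ddd = 94.77
Terminal payoffs (K − S): max(-148.9, 0) = 0, max(-77.81, 0) = 0, max(-26.62, 0) = 0, max(10.23, 0) = 10.23
Node uu (S = 203.1): continuation = 1/1.05·[0.4286·0.0000 + 0.5714·0.0000] = 0.0000; exercise value = 0.0000 ≤ continuation, so V_uu = 0.0000
Node ud (S = 146.2): continuation = 1/1.05·[0.4286·0.0000 + 0.5714·0.0000] = 0.0000; exercise value = 0.0000 ≤ continuation, so V_ud = 0.0000
Node dd (S = 105.3): continuation = 1/1.05·[0.4286·0.0000 + 0.5714·10.2300] = 5.5673; exercise value = 0.0000 ≤ continuation, so V_dd = 5.5673
Node u (S = 162.5): continuation = 1/1.05·[0.4286·0.0000 + 0.5714·0.0000] = 0.0000; exercise value = 0.0000 ≤ continuation, so V_u = 0.0000
Node d (S = 117): continuation = 1/1.05·[0.4286·0.0000 + 0.5714·5.5673] = 3.0298; exercise value = 0.0000 ≤ continuation, so V_d = 3.0298
Node 0 (S = 130): continuation = 1/1.05·[0.4286·0.0000 + 0.5714·3.0298] = 1.6489; exercise value = 0.0000 ≤ continuation, so V_0 = 1.6489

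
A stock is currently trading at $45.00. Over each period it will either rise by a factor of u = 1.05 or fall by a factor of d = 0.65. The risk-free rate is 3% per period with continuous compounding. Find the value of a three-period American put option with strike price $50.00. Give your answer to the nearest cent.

Risk-neutral probability p = (e^0.03 − 0.65)/(1.05 − 0.65) = 0.3805/0.4000 = 0.9511
Terminal stock prices: S_uuu = 52.09, S_uud = 32.25, S_udd = 19.96, S_ddd = 12.36
Terminal payoffs (K − S): max(-2.093, 0) = 0, max(17.75, 0) = 17.75, max(30.04, 0) = 30.04, max(37.64, 0) = 37.64
Node uu (S = 49.61): continuation = e^(−0.03)·[0.9511·0.0000 + 0.0489·17.7519] = 0.8418; exercise value = 0.3875 ≤ continuation, so V_uu = 0.8418
Node ud (S = 30.71): continuation = e^(−0.03)·[0.9511·17.7519 + 0.0489·30.0369] = 17.8098; exercise value = 19.2875 > continuation, so V_ud = 19.2875 (exercise)
Node dd (S = 19.01): continuation = e^(−0.03)·[0.9511·30.0369 + 0.0489·37.6419] = 29.5098; exercise value = 30.9875 > continuation, so V_dd = 30.9875 (exercise)
Node u (S = 47.25): continuation = e^(−0.03)·[0.9511·0.8418 + 0.0489·19.2875] = 1.6916; exercise value = 2.7500 > continuation, so V_u = 2.7500 (exercise)
Node d (S = 29.25): continuation = e^(−0.03)·[0.9511·19.2875 + 0.0489·30.9875] = 19.2723; exercise value = 20.7500 > continuation, so V_d = 20.7500 (exercise)
Node 0 (S = 45): continuation = e^(−0.03)·[0.9511·2.7500 + 0.0489·20.7500] = 3.5223; exercise value = 5.0000 > continuation, so V_0 = 5.0000 (exercise)

$5.00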